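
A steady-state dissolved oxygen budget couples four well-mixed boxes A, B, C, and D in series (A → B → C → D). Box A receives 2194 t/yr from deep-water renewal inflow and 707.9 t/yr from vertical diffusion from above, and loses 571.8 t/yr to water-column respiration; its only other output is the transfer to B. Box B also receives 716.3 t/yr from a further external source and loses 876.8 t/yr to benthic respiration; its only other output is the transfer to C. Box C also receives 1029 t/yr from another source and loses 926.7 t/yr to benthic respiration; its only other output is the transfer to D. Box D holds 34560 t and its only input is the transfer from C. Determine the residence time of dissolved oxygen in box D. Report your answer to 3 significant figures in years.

Box A: F(A→B) = (2194 + 707.9) − 571.8 = 2330.1 t/yr.
Box B: F(B→C) = (2330.1 + 716.3) − 876.8 = 2169.6 t/yr.
Box C: F(C→D) = (2169.6 + 1029) − 926.7 = 2271.9 t/yr.
Box D throughput = its input = 2271.9 t/yr; τ = 34560 / 2271.9 = 15.21 yr.

15.2 yr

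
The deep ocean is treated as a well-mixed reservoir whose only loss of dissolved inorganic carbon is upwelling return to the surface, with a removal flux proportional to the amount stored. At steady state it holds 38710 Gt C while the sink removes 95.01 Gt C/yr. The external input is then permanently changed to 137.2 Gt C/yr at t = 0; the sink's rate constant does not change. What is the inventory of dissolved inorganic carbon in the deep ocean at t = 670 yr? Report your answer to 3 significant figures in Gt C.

52600 Gt C

τ = M₀/F₀ = 38710/95.01 = 407.4 yr; rate constant k = 1/τ.
New steady state M_∞ = F₁/k = F₁·τ = 137.2 × 407.4 = 55900 Gt C.
M(t) = M_∞ + (M₀ − M_∞)·e^(−t/τ); t/τ = 670/407.4 = 1.644, so e^(−t/τ) = 0.1931.
M(t) = 55900 − 17190 × 0.1931 = 52580 Gt C.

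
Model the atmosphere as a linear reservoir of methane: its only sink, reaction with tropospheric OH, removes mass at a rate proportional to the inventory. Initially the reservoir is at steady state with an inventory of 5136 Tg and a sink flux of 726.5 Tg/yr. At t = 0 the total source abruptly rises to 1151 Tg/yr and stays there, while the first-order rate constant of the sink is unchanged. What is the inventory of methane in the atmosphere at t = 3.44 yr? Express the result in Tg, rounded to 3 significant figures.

Residence time τ = M₀/F₀ = 7.070 yr. The eventual steady state is M_∞ = M₀·(F₁/F₀) = 5136 × 1151/726.5 = 8137.0 Tg.
The anomaly ΔM(t) = M(t) − M_∞ decays as ΔM₀·e^(−t/τ) with ΔM₀ = 5136 − 8137.0 = −3001 Tg.
At t = 3.44 yr, e^(−t/τ) = e^(−0.4866) = 0.6147, so ΔM = −1845 Tg and M = 8137.0 − 1845 = 6292.2 Tg.

6290 Tg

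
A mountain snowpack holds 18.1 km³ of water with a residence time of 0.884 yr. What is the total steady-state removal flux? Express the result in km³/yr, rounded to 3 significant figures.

20.5 km³/yr

F = M / τ = 18.1 / 0.884 = 20.48 km³/yr.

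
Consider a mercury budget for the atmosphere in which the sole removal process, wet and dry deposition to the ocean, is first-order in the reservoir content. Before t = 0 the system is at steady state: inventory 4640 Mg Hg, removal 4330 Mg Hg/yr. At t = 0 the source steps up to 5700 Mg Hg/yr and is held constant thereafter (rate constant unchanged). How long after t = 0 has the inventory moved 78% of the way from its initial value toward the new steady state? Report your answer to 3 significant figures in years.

1.62 yr

τ = M₀/F₀ = 4640/4330 = 1.072 yr.
The remaining gap fraction is e^(−t/τ); 78% covered ⇒ e^(−t/τ) = 0.220.
t = −τ ln(0.220) = 1.072 × 1.514 = 1.623 yr.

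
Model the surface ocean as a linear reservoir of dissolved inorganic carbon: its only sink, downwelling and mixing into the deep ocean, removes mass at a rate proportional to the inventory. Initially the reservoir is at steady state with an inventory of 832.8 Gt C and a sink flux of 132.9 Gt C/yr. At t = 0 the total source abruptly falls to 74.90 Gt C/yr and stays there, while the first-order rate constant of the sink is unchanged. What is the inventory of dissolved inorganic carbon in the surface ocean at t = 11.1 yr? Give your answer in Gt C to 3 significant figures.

531 Gt C

Residence time τ = M₀/F₀ = 6.266 yr. The eventual steady state is M_∞ = M₀·(F₁/F₀) = 832.8 × 74.90/132.9 = 469.35 Gt C.
The anomaly ΔM(t) = M(t) − M_∞ decays as ΔM₀·e^(−t/τ) with ΔM₀ = 832.8 − 469.35 = 363.4 Gt C.
At t = 11.1 yr, e^(−t/τ) = e^(−1.771) = 0.1701, so ΔM = 61.82 Gt C and M = 469.35 + 61.82 = 531.17 Gt C.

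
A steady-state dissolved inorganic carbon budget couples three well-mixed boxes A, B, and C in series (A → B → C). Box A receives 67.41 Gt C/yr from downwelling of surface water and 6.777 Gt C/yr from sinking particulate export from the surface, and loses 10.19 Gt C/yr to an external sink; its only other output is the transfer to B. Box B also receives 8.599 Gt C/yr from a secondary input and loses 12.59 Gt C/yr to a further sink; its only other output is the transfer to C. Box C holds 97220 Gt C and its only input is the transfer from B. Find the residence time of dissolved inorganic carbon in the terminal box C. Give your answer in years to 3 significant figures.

1620 yr

Box A: F(A→B) = (67.41 + 6.777) − 10.19 = 63.997 Gt C/yr.
Box B: F(B→C) = (63.997 + 8.599) − 12.59 = 60.006 Gt C/yr.
Box C throughput = its input = 60.006 Gt C/yr; τ = 97220 / 60.006 = 1620 yr.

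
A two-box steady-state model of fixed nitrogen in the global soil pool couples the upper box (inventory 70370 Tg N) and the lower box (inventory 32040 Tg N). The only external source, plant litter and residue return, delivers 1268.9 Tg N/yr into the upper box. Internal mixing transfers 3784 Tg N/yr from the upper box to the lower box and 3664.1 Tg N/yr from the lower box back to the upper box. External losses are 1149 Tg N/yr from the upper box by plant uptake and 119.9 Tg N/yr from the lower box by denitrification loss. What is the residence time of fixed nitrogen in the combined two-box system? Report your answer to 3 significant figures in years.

Residence time in the combined system uses the total inventory and the total *external* removal — internal exchanges between the two boxes cancel.
M_total = 70370 + 32040 = 102410 Tg N.
ΣF_external_out = 1149 + 119.9 = 1268.9 Tg N/yr.
τ = M_total / ΣF_ext = 102410 / 1268.9 = 80.71 yr.

80.7 yr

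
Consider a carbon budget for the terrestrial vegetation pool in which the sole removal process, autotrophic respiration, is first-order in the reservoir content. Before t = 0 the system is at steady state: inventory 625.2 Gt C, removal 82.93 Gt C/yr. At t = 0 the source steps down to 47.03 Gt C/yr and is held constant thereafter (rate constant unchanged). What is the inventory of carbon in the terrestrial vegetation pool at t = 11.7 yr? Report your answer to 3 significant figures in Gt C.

412 Gt C

Residence time τ = M₀/F₀ = 7.539 yr. The eventual steady state is M_∞ = M₀·(F₁/F₀) = 625.2 × 47.03/82.93 = 354.55 Gt C.
The anomaly ΔM(t) = M(t) − M_∞ decays as ΔM₀·e^(−t/τ) with ΔM₀ = 625.2 − 354.55 = 270.6 Gt C.
At t = 11.7 yr, e^(−t/τ) = e^(−1.552) = 0.2118, so ΔM = 57.33 Gt C and M = 354.55 + 57.33 = 411.89 Gt C.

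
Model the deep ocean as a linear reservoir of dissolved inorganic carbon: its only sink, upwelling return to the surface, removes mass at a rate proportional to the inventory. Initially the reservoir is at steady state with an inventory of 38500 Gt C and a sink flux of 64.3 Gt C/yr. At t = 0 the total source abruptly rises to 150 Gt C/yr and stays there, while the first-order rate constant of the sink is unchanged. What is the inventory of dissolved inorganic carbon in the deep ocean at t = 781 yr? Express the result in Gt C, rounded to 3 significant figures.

75900 Gt C

The sink rate constant is k = F₀/M₀ = 64.3/38500 = 0.001670 yr⁻¹.
Solving dM/dt = F₁ − kM with M(0) = M₀ gives M(t) = F₁/k + (M₀ − F₁/k)·e^(−kt).
F₁/k = 150/0.001670 = 89813 Gt C; kt = 0.001670 × 781 = 1.304, e^(−kt) = 0.2713.
M(781) = 89813 + (38500 − 89813) × 0.2713 = 89813 − 13920 = 75890 Gt C.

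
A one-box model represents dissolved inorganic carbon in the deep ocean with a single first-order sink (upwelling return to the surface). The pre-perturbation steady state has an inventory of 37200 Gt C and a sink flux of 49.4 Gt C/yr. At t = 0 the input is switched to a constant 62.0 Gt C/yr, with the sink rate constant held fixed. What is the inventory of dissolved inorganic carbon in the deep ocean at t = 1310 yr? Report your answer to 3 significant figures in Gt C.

45000 Gt C

τ = M₀/F₀ = 37200/49.4 = 753.0 yr; rate constant k = 1/τ.
New steady state M_∞ = F₁/k = F₁·τ = 62.0 × 753.0 = 46688 Gt C.
M(t) = M_∞ + (M₀ − M_∞)·e^(−t/τ); t/τ = 1310/753.0 = 1.740, so e^(−t/τ) = 0.1756.
M(t) = 46688 − 9488 × 0.1756 = 45022 Gt C.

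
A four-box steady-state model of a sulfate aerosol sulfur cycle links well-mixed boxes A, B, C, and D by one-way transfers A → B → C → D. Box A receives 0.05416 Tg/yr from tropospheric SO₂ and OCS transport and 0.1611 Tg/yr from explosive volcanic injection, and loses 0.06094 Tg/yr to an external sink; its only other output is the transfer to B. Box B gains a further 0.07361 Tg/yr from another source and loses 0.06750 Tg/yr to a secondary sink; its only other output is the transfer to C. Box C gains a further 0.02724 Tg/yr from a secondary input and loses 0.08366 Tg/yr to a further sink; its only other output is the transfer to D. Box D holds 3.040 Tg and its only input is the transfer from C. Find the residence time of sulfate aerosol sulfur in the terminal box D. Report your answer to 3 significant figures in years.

Box A: F(A→B) = (0.05416 + 0.1611) − 0.06094 = 0.15432 Tg/yr.
Box B: F(B→C) = (0.15432 + 0.07361) − 0.06750 = 0.16043 Tg/yr.
Box C: F(C→D) = (0.16043 + 0.02724) − 0.08366 = 0.10401 Tg/yr.
Box D throughput = its input = 0.10401 Tg/yr; τ = 3.040 / 0.10401 = 29.23 yr.

29.2 yr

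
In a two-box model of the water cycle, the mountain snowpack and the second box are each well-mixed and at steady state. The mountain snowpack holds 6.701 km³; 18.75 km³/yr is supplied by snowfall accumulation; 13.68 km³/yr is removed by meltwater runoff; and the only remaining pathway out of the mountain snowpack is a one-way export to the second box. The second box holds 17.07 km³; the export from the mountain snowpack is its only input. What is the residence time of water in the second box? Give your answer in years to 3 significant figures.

Balance the mountain snowpack: ΣF_in = 18.750 km³/yr.
Export to the second box = ΣF_in − (13.68) = 5.0700 km³/yr.
At steady state the output of the second box equals its input, 5.0700 km³/yr.
τ = M / F = 17.07 / 5.0700 = 3.367 yr.

3.37 yr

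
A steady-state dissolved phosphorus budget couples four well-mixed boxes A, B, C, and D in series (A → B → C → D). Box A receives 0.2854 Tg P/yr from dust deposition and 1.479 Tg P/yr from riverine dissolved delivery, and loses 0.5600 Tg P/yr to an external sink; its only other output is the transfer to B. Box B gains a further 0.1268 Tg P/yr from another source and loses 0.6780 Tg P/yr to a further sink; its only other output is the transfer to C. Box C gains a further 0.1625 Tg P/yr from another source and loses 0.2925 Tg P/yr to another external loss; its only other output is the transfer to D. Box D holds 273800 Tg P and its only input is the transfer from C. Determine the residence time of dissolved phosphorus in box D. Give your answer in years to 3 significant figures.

523000 yr

Box A: F(A→B) = (0.2854 + 1.479) − 0.5600 = 1.2044 Tg P/yr.
Box B: F(B→C) = (1.2044 + 0.1268) − 0.6780 = 0.65320 Tg P/yr.
Box C: F(C→D) = (0.65320 + 0.1625) − 0.2925 = 0.52320 Tg P/yr.
Box D throughput = its input = 0.52320 Tg P/yr; τ = 273800 / 0.52320 = 523300 yr.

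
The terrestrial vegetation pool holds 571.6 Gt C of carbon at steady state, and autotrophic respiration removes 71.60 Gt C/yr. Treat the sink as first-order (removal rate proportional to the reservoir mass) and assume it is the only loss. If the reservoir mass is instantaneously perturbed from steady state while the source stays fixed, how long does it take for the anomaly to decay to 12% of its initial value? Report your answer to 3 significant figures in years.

16.9 yr

For a linear reservoir the anomaly decays as exp(−t/τ) with τ = M/F = 571.6/71.60 = 7.983 yr.
exp(−t/τ) = 0.12 ⇒ t = −τ ln(0.12) = 7.983 × 2.120 = 16.93 yr.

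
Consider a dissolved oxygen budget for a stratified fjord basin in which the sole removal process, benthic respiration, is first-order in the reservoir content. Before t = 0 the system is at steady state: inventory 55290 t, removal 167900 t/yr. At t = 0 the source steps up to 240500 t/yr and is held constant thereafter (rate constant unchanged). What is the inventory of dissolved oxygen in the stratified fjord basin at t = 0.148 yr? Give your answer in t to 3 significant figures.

63900 t

The sink rate constant is k = F₀/M₀ = 167900/55290 = 3.037 yr⁻¹.
Solving dM/dt = F₁ − kM with M(0) = M₀ gives M(t) = F₁/k + (M₀ − F₁/k)·e^(−kt).
F₁/k = 240500/3.037 = 79197 t; kt = 3.037 × 0.148 = 0.4494, e^(−kt) = 0.6380.
M(0.148) = 79197 + (55290 − 79197) × 0.6380 = 79197 − 15250 = 63945 t.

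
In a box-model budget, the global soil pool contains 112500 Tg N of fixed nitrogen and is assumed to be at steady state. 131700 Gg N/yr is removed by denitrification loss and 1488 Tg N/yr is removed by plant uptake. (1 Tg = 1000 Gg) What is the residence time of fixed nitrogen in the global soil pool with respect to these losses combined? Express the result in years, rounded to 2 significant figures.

Convert the denitrification loss flux: 131700 Gg N/yr = 131.7 Tg N/yr.
Total removal = 131.7 + 1488 = 1619.7 Tg N/yr.
τ = M / ΣF_out = 112500 / 1619.7 = 69.46 yr.

69 yr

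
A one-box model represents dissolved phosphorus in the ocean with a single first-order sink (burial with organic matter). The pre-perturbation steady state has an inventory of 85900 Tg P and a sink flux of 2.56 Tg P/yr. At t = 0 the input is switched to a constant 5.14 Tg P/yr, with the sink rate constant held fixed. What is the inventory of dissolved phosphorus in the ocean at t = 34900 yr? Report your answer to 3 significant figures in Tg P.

142000 Tg P

Residence time τ = M₀/F₀ = 33550 yr. The eventual steady state is M_∞ = M₀·(F₁/F₀) = 85900 × 5.14/2.56 = 172470 Tg P.
The anomaly ΔM(t) = M(t) − M_∞ decays as ΔM₀·e^(−t/τ) with ΔM₀ = 85900 − 172470 = −86570 Tg P.
At t = 34900 yr, e^(−t/τ) = e^(−1.040) = 0.3534, so ΔM = −30600 Tg P and M = 172470 − 30600 = 141870 Tg P.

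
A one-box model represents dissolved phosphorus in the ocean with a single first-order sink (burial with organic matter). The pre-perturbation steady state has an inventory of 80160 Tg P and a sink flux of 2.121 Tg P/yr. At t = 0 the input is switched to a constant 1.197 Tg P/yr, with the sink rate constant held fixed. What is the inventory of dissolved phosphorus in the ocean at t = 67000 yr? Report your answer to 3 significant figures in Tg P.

Residence time τ = M₀/F₀ = 37790 yr. The eventual steady state is M_∞ = M₀·(F₁/F₀) = 80160 × 1.197/2.121 = 45239 Tg P.
The anomaly ΔM(t) = M(t) − M_∞ decays as ΔM₀·e^(−t/τ) with ΔM₀ = 80160 − 45239 = 34920 Tg P.
At t = 67000 yr, e^(−t/τ) = e^(−1.773) = 0.1699, so ΔM = 5932 Tg P and M = 45239 + 5932 = 51170 Tg P.

51200 Tg P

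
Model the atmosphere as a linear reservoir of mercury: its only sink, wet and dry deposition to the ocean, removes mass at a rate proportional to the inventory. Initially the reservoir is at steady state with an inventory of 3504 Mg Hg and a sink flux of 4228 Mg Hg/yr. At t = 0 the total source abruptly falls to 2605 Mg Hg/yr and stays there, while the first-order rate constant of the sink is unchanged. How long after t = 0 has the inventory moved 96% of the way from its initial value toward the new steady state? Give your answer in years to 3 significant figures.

τ = M₀/F₀ = 3504/4228 = 0.8288 yr.
The remaining gap fraction is e^(−t/τ); 96% covered ⇒ e^(−t/τ) = 0.0400.
t = −τ ln(0.0400) = 0.8288 × 3.219 = 2.668 yr.

2.67 yr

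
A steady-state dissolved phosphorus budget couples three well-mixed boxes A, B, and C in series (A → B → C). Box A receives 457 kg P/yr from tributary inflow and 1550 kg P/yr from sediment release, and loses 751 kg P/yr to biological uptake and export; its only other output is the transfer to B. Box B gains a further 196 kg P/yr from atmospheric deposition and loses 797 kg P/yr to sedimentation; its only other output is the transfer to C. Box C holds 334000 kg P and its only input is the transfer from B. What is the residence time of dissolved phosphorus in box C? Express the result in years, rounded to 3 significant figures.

Box A: F(A→B) = (457 + 1550) − 751 = 1256.0 kg P/yr.
Box B: F(B→C) = (1256.0 + 196) − 797 = 655.00 kg P/yr.
Box C throughput = its input = 655.00 kg P/yr; τ = 334000 / 655.00 = 509.9 yr.

510 yr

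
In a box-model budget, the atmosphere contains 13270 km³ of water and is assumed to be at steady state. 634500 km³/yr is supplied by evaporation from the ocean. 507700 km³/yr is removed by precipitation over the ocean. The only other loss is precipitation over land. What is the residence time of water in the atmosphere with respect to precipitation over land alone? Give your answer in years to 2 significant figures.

0.10 yr

At steady state ΣF_in = ΣF_out.
ΣF_in = 634500 km³/yr.
Precipitation over land flux = ΣF_in − (507700) = 634500 − 507700 = 126800 km³/yr.
τ = M / F = 13270 / 126800 = 0.1047 yr.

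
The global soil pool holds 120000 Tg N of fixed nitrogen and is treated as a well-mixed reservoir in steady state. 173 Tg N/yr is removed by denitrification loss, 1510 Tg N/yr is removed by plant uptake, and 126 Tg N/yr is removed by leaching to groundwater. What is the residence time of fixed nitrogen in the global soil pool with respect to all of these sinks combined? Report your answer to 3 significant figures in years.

Total removal flux = 173 + 1510 + 126 = 1809.0 Tg N/yr.
τ = M / ΣF_out = 120000 / 1809.0 = 66.33 yr.

66.3 yr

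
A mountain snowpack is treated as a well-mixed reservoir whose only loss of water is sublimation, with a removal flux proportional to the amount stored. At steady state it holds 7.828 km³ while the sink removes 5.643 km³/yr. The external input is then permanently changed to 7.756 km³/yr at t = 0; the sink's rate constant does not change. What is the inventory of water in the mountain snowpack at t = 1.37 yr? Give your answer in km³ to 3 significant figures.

τ = M₀/F₀ = 7.828/5.643 = 1.387 yr; rate constant k = 1/τ.
New steady state M_∞ = F₁/k = F₁·τ = 7.756 × 1.387 = 10.759 km³.
M(t) = M_∞ + (M₀ − M_∞)·e^(−t/τ); t/τ = 1.37/1.387 = 0.9876, so e^(−t/τ) = 0.3725.
M(t) = 10.759 − 2.931 × 0.3725 = 9.6674 km³.

9.67 km³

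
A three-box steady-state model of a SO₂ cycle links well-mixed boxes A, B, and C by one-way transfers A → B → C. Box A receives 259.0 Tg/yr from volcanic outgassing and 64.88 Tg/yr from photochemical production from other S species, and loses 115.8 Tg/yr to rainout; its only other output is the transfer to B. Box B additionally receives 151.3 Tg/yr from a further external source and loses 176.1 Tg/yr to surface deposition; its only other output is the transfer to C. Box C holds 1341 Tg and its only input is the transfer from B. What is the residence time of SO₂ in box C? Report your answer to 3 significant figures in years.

7.32 yr

Box A: F(A→B) = (259.0 + 64.88) − 115.8 = 208.08 Tg/yr.
Box B: F(B→C) = (208.08 + 151.3) − 176.1 = 183.28 Tg/yr.
Box C throughput = its input = 183.28 Tg/yr; τ = 1341 / 183.28 = 7.317 yr.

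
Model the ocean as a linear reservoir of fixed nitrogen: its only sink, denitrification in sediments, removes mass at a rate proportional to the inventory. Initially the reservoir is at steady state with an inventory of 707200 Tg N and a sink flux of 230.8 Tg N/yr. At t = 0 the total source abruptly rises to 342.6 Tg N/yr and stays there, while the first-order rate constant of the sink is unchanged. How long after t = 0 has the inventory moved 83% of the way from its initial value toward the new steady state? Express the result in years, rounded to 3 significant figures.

τ = M₀/F₀ = 707200/230.8 = 3064 yr.
The remaining gap fraction is e^(−t/τ); 83% covered ⇒ e^(−t/τ) = 0.170.
t = −τ ln(0.170) = 3064 × 1.772 = 5429 yr.

5430 yr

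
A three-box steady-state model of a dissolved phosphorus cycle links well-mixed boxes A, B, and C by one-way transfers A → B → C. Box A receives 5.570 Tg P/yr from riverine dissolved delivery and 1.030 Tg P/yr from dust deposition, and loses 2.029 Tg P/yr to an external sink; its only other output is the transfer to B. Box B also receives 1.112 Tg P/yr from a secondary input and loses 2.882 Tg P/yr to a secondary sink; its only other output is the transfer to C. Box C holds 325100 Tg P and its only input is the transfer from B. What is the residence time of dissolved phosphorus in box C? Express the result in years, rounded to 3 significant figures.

116000 yr

Box A: F(A→B) = (5.570 + 1.030) − 2.029 = 4.5710 Tg P/yr.
Box B: F(B→C) = (4.5710 + 1.112) − 2.882 = 2.8010 Tg P/yr.
Box C throughput = its input = 2.8010 Tg P/yr; τ = 325100 / 2.8010 = 116100 yr.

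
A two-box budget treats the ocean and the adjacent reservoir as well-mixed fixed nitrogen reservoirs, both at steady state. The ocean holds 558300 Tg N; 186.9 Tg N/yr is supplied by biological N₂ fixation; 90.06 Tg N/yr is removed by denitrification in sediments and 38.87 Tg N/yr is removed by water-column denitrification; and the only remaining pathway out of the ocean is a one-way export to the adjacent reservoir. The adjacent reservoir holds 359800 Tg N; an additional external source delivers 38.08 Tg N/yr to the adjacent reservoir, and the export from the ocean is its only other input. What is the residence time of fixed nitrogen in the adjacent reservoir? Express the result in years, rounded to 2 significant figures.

Balance the ocean: ΣF_in = 186.90 Tg N/yr.
Export to the adjacent reservoir = ΣF_in − (90.06 + 38.87) = 57.970 Tg N/yr.
Total input to the adjacent reservoir = 57.970 + 38.08 = 96.050 Tg N/yr; at steady state this equals its total output.
τ = M / F = 359800 / 96.050 = 3746 yr.

3700 yr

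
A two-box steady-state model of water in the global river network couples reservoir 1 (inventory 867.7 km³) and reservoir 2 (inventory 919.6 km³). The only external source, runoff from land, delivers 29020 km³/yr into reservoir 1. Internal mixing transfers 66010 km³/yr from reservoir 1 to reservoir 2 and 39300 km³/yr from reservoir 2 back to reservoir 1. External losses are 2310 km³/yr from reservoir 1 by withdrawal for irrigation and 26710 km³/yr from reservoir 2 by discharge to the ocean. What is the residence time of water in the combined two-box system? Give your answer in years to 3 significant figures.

Treat the two boxes together as one reservoir: the mixing fluxes between them are internal recycling, so τ = ΣM / Σ(external losses).
M_total = 867.7 + 919.6 = 1787.3 km³.
ΣF_external_out = 2310 + 26710 = 29020 km³/yr.
τ = M_total / ΣF_ext = 1787.3 / 29020 = 0.06159 yr.

0.0616 yr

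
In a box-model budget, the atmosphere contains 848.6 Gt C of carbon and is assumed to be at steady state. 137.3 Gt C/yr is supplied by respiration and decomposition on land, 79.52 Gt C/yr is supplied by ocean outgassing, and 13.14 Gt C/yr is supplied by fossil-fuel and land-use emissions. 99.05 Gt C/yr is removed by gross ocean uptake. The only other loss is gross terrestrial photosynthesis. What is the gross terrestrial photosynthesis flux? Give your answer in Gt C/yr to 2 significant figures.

130 Gt C/yr

At steady state ΣF_in = ΣF_out.
ΣF_in = 137.3 + 79.52 + 13.14 = 229.96 Gt C/yr.
Gross terrestrial photosynthesis flux = ΣF_in − (99.05) = 229.96 − 99.05 = 130.9 Gt C/yr.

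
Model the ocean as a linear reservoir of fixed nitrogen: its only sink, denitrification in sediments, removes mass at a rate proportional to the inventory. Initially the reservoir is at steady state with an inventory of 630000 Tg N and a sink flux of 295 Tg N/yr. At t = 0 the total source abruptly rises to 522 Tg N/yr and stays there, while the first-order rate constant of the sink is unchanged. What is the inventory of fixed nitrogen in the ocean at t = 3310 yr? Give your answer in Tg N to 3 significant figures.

τ = M₀/F₀ = 630000/295 = 2136 yr; rate constant k = 1/τ.
New steady state M_∞ = F₁/k = F₁·τ = 522 × 2136 = 1.1148×10^6 Tg N.
M(t) = M_∞ + (M₀ − M_∞)·e^(−t/τ); t/τ = 3310/2136 = 1.550, so e^(−t/τ) = 0.2123.
M(t) = 1.1148×10^6 − 484800 × 0.2123 = 1.0119×10^6 Tg N.

1.01×10^6 Tg N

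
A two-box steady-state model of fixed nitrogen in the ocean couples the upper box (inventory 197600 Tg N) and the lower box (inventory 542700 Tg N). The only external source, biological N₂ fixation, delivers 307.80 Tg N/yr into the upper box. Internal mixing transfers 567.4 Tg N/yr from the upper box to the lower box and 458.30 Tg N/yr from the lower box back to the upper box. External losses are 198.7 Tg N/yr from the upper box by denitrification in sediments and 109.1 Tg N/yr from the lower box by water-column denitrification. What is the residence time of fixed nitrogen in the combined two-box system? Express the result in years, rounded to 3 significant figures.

2410 yr

Residence time in the combined system uses the total inventory and the total *external* removal — internal exchanges between the two boxes cancel.
M_total = 197600 + 542700 = 740300 Tg N.
ΣF_external_out = 198.7 + 109.1 = 307.80 Tg N/yr.
τ = M_total / ΣF_ext = 740300 / 307.80 = 2405 yr.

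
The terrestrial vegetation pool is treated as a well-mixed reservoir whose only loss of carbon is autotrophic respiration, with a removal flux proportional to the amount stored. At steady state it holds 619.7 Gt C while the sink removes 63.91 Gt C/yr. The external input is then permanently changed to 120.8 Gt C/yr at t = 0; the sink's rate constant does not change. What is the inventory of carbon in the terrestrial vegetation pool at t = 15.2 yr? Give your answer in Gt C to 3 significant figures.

The sink rate constant is k = F₀/M₀ = 63.91/619.7 = 0.1031 yr⁻¹.
Solving dM/dt = F₁ − kM with M(0) = M₀ gives M(t) = F₁/k + (M₀ − F₁/k)·e^(−kt).
F₁/k = 120.8/0.1031 = 1171.3 Gt C; kt = 0.1031 × 15.2 = 1.568, e^(−kt) = 0.2085.
M(15.2) = 1171.3 + (619.7 − 1171.3) × 0.2085 = 1171.3 − 115.0 = 1056.3 Gt C.

1060 Gt C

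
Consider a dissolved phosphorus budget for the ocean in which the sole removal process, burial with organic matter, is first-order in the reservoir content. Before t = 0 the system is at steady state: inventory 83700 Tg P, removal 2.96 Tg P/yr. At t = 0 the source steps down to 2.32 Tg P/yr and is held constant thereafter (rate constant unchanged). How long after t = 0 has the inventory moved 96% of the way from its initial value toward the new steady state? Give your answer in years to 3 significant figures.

91000 yr

τ = M₀/F₀ = 83700/2.96 = 28280 yr.
The remaining gap fraction is e^(−t/τ); 96% covered ⇒ e^(−t/τ) = 0.0400.
t = −τ ln(0.0400) = 28280 × 3.219 = 91020 yr.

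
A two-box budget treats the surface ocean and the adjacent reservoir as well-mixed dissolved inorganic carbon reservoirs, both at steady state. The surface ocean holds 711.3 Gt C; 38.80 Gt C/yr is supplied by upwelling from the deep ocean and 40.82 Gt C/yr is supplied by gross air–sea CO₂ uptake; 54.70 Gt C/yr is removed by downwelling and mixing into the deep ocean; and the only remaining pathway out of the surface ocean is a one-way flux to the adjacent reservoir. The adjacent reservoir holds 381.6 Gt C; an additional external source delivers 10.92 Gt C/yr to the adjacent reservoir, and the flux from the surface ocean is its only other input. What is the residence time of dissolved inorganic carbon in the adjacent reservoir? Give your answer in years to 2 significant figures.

Balance the surface ocean: ΣF_in = 38.80 + 40.82 = 79.620 Gt C/yr.
Flux to the adjacent reservoir = ΣF_in − (54.70) = 24.920 Gt C/yr.
Total input to the adjacent reservoir = 24.920 + 10.92 = 35.840 Gt C/yr; at steady state this equals its total output.
τ = M / F = 381.6 / 35.840 = 10.65 yr.

11 yr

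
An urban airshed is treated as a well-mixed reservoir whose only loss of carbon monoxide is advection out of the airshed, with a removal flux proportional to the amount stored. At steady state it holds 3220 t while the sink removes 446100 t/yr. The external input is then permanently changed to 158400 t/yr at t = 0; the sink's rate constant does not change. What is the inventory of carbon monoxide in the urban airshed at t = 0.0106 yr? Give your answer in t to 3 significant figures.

1620 t

τ = M₀/F₀ = 3220/446100 = 0.007218 yr; rate constant k = 1/τ.
New steady state M_∞ = F₁/k = F₁·τ = 158400 × 0.007218 = 1143.3 t.
M(t) = M_∞ + (M₀ − M_∞)·e^(−t/τ); t/τ = 0.0106/0.007218 = 1.469, so e^(−t/τ) = 0.2303.
M(t) = 1143.3 + 2077 × 0.2303 = 1621.5 t.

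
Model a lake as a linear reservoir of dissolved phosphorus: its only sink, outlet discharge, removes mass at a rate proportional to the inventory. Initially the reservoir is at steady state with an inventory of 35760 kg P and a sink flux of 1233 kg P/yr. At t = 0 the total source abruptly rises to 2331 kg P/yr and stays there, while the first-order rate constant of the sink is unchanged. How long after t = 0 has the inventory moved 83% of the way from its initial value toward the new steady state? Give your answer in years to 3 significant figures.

τ = M₀/F₀ = 35760/1233 = 29.00 yr.
The remaining gap fraction is e^(−t/τ); 83% covered ⇒ e^(−t/τ) = 0.170.
t = −τ ln(0.170) = 29.00 × 1.772 = 51.39 yr.

51.4 yr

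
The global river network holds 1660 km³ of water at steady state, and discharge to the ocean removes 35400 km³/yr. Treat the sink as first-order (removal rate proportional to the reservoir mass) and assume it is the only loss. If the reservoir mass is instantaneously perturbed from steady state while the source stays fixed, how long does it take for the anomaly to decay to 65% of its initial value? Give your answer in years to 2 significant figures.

0.020 yr

For a linear reservoir the anomaly decays as exp(−t/τ) with τ = M/F = 1660/35400 = 0.04689 yr.
exp(−t/τ) = 0.65 ⇒ t = −τ ln(0.65) = 0.04689 × 0.4308 = 0.02020 yr.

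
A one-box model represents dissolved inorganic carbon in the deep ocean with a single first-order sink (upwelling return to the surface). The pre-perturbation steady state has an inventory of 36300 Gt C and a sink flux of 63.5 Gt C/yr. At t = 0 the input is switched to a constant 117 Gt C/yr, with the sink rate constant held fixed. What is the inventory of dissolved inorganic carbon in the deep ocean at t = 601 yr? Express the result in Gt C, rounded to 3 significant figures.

τ = M₀/F₀ = 36300/63.5 = 571.7 yr; rate constant k = 1/τ.
New steady state M_∞ = F₁/k = F₁·τ = 117 × 571.7 = 66883 Gt C.
M(t) = M_∞ + (M₀ − M_∞)·e^(−t/τ); t/τ = 601/571.7 = 1.051, so e^(−t/τ) = 0.3495.
M(t) = 66883 − 30580 × 0.3495 = 56195 Gt C.

56200 Gt C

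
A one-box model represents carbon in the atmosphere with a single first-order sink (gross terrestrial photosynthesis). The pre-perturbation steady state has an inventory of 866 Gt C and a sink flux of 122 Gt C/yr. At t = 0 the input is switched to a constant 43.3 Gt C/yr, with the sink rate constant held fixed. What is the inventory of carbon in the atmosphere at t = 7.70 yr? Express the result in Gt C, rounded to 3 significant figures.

496 Gt C

The sink rate constant is k = F₀/M₀ = 122/866 = 0.1409 yr⁻¹.
Solving dM/dt = F₁ − kM with M(0) = M₀ gives M(t) = F₁/k + (M₀ − F₁/k)·e^(−kt).
F₁/k = 43.3/0.1409 = 307.36 Gt C; kt = 0.1409 × 7.70 = 1.085, e^(−kt) = 0.3380.
M(7.70) = 307.36 + (866 − 307.36) × 0.3380 = 307.36 + 188.8 = 496.17 Gt C.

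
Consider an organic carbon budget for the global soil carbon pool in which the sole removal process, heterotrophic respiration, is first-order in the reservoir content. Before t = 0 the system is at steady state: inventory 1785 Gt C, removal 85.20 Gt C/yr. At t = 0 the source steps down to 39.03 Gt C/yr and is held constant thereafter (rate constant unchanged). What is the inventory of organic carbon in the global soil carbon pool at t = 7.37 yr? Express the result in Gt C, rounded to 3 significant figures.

1500 Gt C

τ = M₀/F₀ = 1785/85.20 = 20.95 yr; rate constant k = 1/τ.
New steady state M_∞ = F₁/k = F₁·τ = 39.03 × 20.95 = 817.71 Gt C.
M(t) = M_∞ + (M₀ − M_∞)·e^(−t/τ); t/τ = 7.37/20.95 = 0.3518, so e^(−t/τ) = 0.7034.
M(t) = 817.71 + 967.3 × 0.7034 = 1498.1 Gt C.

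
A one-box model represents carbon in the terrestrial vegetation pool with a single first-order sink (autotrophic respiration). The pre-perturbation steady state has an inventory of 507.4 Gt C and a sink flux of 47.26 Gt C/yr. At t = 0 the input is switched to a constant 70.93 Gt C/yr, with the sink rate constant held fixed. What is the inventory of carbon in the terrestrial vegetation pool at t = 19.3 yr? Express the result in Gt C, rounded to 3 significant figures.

Residence time τ = M₀/F₀ = 10.74 yr. The eventual steady state is M_∞ = M₀·(F₁/F₀) = 507.4 × 70.93/47.26 = 761.53 Gt C.
The anomaly ΔM(t) = M(t) − M_∞ decays as ΔM₀·e^(−t/τ) with ΔM₀ = 507.4 − 761.53 = −254.1 Gt C.
At t = 19.3 yr, e^(−t/τ) = e^(−1.798) = 0.1657, so ΔM = −42.11 Gt C and M = 761.53 − 42.11 = 719.42 Gt C.

719 Gt C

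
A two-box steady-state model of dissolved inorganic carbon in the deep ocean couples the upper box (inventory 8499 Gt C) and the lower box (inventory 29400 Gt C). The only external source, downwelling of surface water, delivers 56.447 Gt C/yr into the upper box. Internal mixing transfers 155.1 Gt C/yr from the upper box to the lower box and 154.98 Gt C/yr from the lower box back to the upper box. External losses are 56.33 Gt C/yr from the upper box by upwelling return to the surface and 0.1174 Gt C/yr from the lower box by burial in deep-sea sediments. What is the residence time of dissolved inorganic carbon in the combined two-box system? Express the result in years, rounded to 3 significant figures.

Treat the two boxes together as one reservoir: the mixing fluxes between them are internal recycling, so τ = ΣM / Σ(external losses).
M_total = 8499 + 29400 = 37899 Gt C.
ΣF_external_out = 56.33 + 0.1174 = 56.447 Gt C/yr.
τ = M_total / ΣF_ext = 37899 / 56.447 = 671.4 yr.

671 yr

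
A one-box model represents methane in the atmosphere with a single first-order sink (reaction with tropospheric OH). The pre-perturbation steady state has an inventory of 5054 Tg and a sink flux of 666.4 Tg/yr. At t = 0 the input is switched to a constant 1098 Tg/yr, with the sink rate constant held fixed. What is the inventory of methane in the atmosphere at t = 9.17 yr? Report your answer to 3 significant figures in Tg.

7350 Tg

Residence time τ = M₀/F₀ = 7.584 yr. The eventual steady state is M_∞ = M₀·(F₁/F₀) = 5054 × 1098/666.4 = 8327.3 Tg.
The anomaly ΔM(t) = M(t) − M_∞ decays as ΔM₀·e^(−t/τ) with ΔM₀ = 5054 − 8327.3 = −3273 Tg.
At t = 9.17 yr, e^(−t/τ) = e^(−1.209) = 0.2985, so ΔM = −976.9 Tg and M = 8327.3 − 976.9 = 7350.3 Tg.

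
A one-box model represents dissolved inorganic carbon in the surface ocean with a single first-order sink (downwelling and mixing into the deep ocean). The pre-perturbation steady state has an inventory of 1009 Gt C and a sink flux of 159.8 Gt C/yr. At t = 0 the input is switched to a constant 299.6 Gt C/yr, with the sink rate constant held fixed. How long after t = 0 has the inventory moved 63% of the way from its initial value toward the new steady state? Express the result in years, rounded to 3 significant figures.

6.28 yr

τ = M₀/F₀ = 1009/159.8 = 6.314 yr.
The remaining gap fraction is e^(−t/τ); 63% covered ⇒ e^(−t/τ) = 0.370.
t = −τ ln(0.370) = 6.314 × 0.9943 = 6.278 yr.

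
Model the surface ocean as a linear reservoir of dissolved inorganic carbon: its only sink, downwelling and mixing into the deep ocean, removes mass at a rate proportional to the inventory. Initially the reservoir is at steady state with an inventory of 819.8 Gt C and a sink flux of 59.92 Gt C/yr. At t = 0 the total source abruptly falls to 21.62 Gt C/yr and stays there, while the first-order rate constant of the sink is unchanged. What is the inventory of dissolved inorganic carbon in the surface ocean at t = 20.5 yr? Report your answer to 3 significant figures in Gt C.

413 Gt C

τ = M₀/F₀ = 819.8/59.92 = 13.68 yr; rate constant k = 1/τ.
New steady state M_∞ = F₁/k = F₁·τ = 21.62 × 13.68 = 295.80 Gt C.
M(t) = M_∞ + (M₀ − M_∞)·e^(−t/τ); t/τ = 20.5/13.68 = 1.498, so e^(−t/τ) = 0.2235.
M(t) = 295.80 + 524.0 × 0.2235 = 412.91 Gt C.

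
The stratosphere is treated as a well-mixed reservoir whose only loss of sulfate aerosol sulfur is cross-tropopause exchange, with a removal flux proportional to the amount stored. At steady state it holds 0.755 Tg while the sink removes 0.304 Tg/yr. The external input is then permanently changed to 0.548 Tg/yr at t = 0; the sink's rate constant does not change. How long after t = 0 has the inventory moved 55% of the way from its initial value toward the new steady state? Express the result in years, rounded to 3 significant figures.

1.98 yr

τ = M₀/F₀ = 0.755/0.304 = 2.484 yr.
The remaining gap fraction is e^(−t/τ); 55% covered ⇒ e^(−t/τ) = 0.450.
t = −τ ln(0.450) = 2.484 × 0.7985 = 1.983 yr.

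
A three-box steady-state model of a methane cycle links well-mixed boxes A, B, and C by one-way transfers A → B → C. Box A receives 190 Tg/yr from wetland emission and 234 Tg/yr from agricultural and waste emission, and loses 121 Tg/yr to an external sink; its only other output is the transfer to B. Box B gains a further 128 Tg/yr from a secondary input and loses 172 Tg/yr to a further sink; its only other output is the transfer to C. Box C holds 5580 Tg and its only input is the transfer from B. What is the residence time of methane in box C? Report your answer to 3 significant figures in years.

Box A: F(A→B) = (190 + 234) − 121 = 303.00 Tg/yr.
Box B: F(B→C) = (303.00 + 128) − 172 = 259.00 Tg/yr.
Box C throughput = its input = 259.00 Tg/yr; τ = 5580 / 259.00 = 21.54 yr.

21.5 yr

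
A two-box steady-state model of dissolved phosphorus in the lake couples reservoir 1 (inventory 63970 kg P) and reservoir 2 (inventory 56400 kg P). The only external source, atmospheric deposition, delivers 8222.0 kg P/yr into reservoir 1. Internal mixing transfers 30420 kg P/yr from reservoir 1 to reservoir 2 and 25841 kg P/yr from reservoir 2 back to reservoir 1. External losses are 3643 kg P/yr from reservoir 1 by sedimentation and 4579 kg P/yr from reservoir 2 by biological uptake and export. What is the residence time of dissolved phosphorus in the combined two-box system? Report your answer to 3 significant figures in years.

Residence time in the combined system uses the total inventory and the total *external* removal — internal exchanges between the two boxes cancel.
M_total = 63970 + 56400 = 120370 kg P.
ΣF_external_out = 3643 + 4579 = 8222.0 kg P/yr.
τ = M_total / ΣF_ext = 120370 / 8222.0 = 14.64 yr.

14.6 yr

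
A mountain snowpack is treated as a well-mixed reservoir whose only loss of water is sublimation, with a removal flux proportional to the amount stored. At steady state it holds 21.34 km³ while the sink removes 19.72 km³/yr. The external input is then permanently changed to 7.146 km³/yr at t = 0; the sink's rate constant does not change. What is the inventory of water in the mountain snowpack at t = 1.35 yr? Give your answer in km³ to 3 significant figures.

Residence time τ = M₀/F₀ = 1.082 yr. The eventual steady state is M_∞ = M₀·(F₁/F₀) = 21.34 × 7.146/19.72 = 7.7330 km³.
The anomaly ΔM(t) = M(t) − M_∞ decays as ΔM₀·e^(−t/τ) with ΔM₀ = 21.34 − 7.7330 = 13.61 km³.
At t = 1.35 yr, e^(−t/τ) = e^(−1.248) = 0.2872, so ΔM = 3.908 km³ and M = 7.7330 + 3.908 = 11.641 km³.

11.6 km³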